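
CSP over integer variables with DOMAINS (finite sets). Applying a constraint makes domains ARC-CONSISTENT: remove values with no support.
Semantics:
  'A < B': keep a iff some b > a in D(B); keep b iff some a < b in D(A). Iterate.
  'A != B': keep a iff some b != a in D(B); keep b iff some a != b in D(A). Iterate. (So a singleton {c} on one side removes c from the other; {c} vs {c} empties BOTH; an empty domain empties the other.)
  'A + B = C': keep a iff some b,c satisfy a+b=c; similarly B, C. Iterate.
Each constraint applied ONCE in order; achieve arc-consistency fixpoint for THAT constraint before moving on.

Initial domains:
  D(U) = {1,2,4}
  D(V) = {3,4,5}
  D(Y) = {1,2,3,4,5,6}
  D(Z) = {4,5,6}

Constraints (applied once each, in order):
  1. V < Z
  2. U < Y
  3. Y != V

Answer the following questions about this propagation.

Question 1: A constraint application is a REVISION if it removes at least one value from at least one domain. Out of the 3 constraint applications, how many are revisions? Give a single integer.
Constraint 1 (V < Z) on D(V)={3,4,5} D(Z)={4,5,6}: no change => not a revision
Constraint 2 (U < Y) on D(U)={1,2,4} D(Y)={1,2,3,4,5,6}: Y {1,2,3,4,5,6}->{2,3,4,5,6} => REVISION
Constraint 3 (Y != V) on D(Y)={2,3,4,5,6} D(V)={3,4,5}: no change => not a revision
Total revisions = 1

Answer: 1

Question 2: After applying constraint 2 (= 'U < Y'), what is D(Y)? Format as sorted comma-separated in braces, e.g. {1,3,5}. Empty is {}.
Constraint 1 (V < Z) on D(V)={3,4,5} D(Z)={4,5,6}: no change
Constraint 2 (U < Y) on D(U)={1,2,4} D(Y)={1,2,3,4,5,6}: Y {1,2,3,4,5,6}->{2,3,4,5,6}
So after constraint 2: D(Y) = {2,3,4,5,6}

Answer: {2,3,4,5,6}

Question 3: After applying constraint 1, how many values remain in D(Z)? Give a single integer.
Answer: 3

Derivation:
Constraint 1 (V < Z) on D(V)={3,4,5} D(Z)={4,5,6}: no change
So after constraint 1: D(Z)={4,5,6}, size = 3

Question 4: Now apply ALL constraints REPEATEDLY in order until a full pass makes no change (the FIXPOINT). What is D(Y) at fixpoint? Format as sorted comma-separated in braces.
pass 0 (initial): D(Y)={1,2,3,4,5,6}
pass 1: Y {1,2,3,4,5,6}->{2,3,4,5,6}
pass 2: no change
Fixpoint after 2 passes: D(Y) = {2,3,4,5,6}

Answer: {2,3,4,5,6}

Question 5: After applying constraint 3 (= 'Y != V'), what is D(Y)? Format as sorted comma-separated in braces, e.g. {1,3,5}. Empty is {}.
Answer: {2,3,4,5,6}

Derivation:
Constraint 1 (V < Z) on D(V)={3,4,5} D(Z)={4,5,6}: no change
Constraint 2 (U < Y) on D(U)={1,2,4} D(Y)={1,2,3,4,5,6}: Y {1,2,3,4,5,6}->{2,3,4,5,6}
Constraint 3 (Y != V) on D(Y)={2,3,4,5,6} D(V)={3,4,5}: no change
So after constraint 3: D(Y) = {2,3,4,5,6}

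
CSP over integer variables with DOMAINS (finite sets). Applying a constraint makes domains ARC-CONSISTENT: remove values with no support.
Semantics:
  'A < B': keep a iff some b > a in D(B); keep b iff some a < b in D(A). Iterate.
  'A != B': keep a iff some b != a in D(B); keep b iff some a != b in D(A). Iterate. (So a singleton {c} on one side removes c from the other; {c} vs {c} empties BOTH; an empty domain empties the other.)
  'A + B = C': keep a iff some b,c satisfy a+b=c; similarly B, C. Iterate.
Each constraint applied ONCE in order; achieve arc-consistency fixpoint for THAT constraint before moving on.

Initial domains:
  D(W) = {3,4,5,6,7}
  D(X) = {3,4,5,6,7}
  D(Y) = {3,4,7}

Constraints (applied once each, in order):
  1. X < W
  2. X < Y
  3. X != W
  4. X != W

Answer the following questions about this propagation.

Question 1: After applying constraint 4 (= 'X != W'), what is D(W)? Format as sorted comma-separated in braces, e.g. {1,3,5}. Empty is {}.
Answer: {4,5,6,7}

Derivation:
Constraint 1 (X < W) on D(X)={3,4,5,6,7} D(W)={3,4,5,6,7}: X {3,4,5,6,7}->{3,4,5,6}; W {3,4,5,6,7}->{4,5,6,7}
Constraint 2 (X < Y) on D(X)={3,4,5,6} D(Y)={3,4,7}: Y {3,4,7}->{4,7}
Constraint 3 (X != W) on D(X)={3,4,5,6} D(W)={4,5,6,7}: no change
Constraint 4 (X != W) on D(X)={3,4,5,6} D(W)={4,5,6,7}: no change
So after constraint 4: D(W) = {4,5,6,7}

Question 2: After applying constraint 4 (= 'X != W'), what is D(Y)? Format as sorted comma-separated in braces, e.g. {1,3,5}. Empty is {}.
Constraint 1 (X < W) on D(X)={3,4,5,6,7} D(W)={3,4,5,6,7}: X {3,4,5,6,7}->{3,4,5,6}; W {3,4,5,6,7}->{4,5,6,7}
Constraint 2 (X < Y) on D(X)={3,4,5,6} D(Y)={3,4,7}: Y {3,4,7}->{4,7}
Constraint 3 (X != W) on D(X)={3,4,5,6} D(W)={4,5,6,7}: no change
Constraint 4 (X != W) on D(X)={3,4,5,6} D(W)={4,5,6,7}: no change
So after constraint 4: D(Y) = {4,7}

Answer: {4,7}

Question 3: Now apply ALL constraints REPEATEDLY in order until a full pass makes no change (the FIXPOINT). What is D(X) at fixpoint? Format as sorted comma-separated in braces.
Answer: {3,4,5,6}

Derivation:
pass 0 (initial): D(X)={3,4,5,6,7}
pass 1: W {3,4,5,6,7}->{4,5,6,7}; X {3,4,5,6,7}->{3,4,5,6}; Y {3,4,7}->{4,7}
pass 2: no change
Fixpoint after 2 passes: D(X) = {3,4,5,6}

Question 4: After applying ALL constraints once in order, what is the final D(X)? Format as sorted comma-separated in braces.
Constraint 1 (X < W) on D(X)={3,4,5,6,7} D(W)={3,4,5,6,7}: X {3,4,5,6,7}->{3,4,5,6}; W {3,4,5,6,7}->{4,5,6,7}
Constraint 2 (X < Y) on D(X)={3,4,5,6} D(Y)={3,4,7}: Y {3,4,7}->{4,7}
Constraint 3 (X != W) on D(X)={3,4,5,6} D(W)={4,5,6,7}: no change
Constraint 4 (X != W) on D(X)={3,4,5,6} D(W)={4,5,6,7}: no change
So after all 4 constraints: D(X) = {3,4,5,6}

Answer: {3,4,5,6}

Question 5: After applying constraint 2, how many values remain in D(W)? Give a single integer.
Constraint 1 (X < W) on D(X)={3,4,5,6,7} D(W)={3,4,5,6,7}: X {3,4,5,6,7}->{3,4,5,6}; W {3,4,5,6,7}->{4,5,6,7}
Constraint 2 (X < Y) on D(X)={3,4,5,6} D(Y)={3,4,7}: Y {3,4,7}->{4,7}
So after constraint 2: D(W)={4,5,6,7}, size = 4

Answer: 4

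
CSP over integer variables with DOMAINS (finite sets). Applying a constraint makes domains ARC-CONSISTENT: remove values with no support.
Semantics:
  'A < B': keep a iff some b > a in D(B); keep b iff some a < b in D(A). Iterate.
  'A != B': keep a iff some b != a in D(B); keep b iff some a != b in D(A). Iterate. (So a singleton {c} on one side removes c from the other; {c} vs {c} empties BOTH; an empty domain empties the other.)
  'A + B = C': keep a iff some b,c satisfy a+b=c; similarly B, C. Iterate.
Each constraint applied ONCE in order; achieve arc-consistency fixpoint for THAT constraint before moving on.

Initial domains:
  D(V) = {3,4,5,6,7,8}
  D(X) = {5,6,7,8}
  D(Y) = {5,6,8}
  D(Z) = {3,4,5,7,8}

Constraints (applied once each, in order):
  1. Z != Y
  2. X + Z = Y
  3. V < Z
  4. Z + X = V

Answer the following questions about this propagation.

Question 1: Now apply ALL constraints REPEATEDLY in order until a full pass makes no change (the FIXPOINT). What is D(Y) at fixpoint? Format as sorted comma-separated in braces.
pass 0 (initial): D(Y)={5,6,8}
pass 1: V {3,4,5,6,7,8}->{}; X {5,6,7,8}->{}; Y {5,6,8}->{8}; Z {3,4,5,7,8}->{}
pass 2: Y {8}->{}
pass 3: no change
Fixpoint after 3 passes: D(Y) = {}

Answer: {}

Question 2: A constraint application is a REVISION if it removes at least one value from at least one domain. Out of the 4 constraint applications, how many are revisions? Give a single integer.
Answer: 3

Derivation:
Constraint 1 (Z != Y) on D(Z)={3,4,5,7,8} D(Y)={5,6,8}: no change => not a revision
Constraint 2 (X + Z = Y) on D(X)={5,6,7,8} D(Z)={3,4,5,7,8} D(Y)={5,6,8}: X {5,6,7,8}->{5}; Z {3,4,5,7,8}->{3}; Y {5,6,8}->{8} => REVISION
Constraint 3 (V < Z) on D(V)={3,4,5,6,7,8} D(Z)={3}: V {3,4,5,6,7,8}->{}; Z {3}->{} => REVISION
Constraint 4 (Z + X = V) on D(Z)={} D(X)={5} D(V)={}: X {5}->{} => REVISION
Total revisions = 3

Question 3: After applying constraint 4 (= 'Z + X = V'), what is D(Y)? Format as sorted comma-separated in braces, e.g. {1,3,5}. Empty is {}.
Constraint 1 (Z != Y) on D(Z)={3,4,5,7,8} D(Y)={5,6,8}: no change
Constraint 2 (X + Z = Y) on D(X)={5,6,7,8} D(Z)={3,4,5,7,8} D(Y)={5,6,8}: X {5,6,7,8}->{5}; Z {3,4,5,7,8}->{3}; Y {5,6,8}->{8}
Constraint 3 (V < Z) on D(V)={3,4,5,6,7,8} D(Z)={3}: V {3,4,5,6,7,8}->{}; Z {3}->{}
Constraint 4 (Z + X = V) on D(Z)={} D(X)={5} D(V)={}: X {5}->{}
So after constraint 4: D(Y) = {8}

Answer: {8}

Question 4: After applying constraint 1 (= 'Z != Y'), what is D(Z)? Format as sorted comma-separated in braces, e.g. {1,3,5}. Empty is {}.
Answer: {3,4,5,7,8}

Derivation:
Constraint 1 (Z != Y) on D(Z)={3,4,5,7,8} D(Y)={5,6,8}: no change
So after constraint 1: D(Z) = {3,4,5,7,8}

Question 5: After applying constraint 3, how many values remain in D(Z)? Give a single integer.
Constraint 1 (Z != Y) on D(Z)={3,4,5,7,8} D(Y)={5,6,8}: no change
Constraint 2 (X + Z = Y) on D(X)={5,6,7,8} D(Z)={3,4,5,7,8} D(Y)={5,6,8}: X {5,6,7,8}->{5}; Z {3,4,5,7,8}->{3}; Y {5,6,8}->{8}
Constraint 3 (V < Z) on D(V)={3,4,5,6,7,8} D(Z)={3}: V {3,4,5,6,7,8}->{}; Z {3}->{}
So after constraint 3: D(Z)={}, size = 0

Answer: 0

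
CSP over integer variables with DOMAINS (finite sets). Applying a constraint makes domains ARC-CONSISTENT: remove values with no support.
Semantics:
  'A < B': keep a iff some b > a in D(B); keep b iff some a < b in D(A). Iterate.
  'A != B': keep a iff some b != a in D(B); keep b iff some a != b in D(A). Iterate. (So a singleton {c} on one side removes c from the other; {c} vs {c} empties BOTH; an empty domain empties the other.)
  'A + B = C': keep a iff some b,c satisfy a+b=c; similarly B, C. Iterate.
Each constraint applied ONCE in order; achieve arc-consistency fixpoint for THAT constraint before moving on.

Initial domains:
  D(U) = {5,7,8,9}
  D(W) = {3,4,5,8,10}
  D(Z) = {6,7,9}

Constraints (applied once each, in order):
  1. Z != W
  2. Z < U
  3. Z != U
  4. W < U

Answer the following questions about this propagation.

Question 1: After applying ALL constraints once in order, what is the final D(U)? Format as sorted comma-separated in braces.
Answer: {7,8,9}

Derivation:
Constraint 1 (Z != W) on D(Z)={6,7,9} D(W)={3,4,5,8,10}: no change
Constraint 2 (Z < U) on D(Z)={6,7,9} D(U)={5,7,8,9}: Z {6,7,9}->{6,7}; U {5,7,8,9}->{7,8,9}
Constraint 3 (Z != U) on D(Z)={6,7} D(U)={7,8,9}: no change
Constraint 4 (W < U) on D(W)={3,4,5,8,10} D(U)={7,8,9}: W {3,4,5,8,10}->{3,4,5,8}
So after all 4 constraints: D(U) = {7,8,9}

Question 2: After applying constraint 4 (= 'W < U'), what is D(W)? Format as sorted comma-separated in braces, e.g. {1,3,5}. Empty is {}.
Constraint 1 (Z != W) on D(Z)={6,7,9} D(W)={3,4,5,8,10}: no change
Constraint 2 (Z < U) on D(Z)={6,7,9} D(U)={5,7,8,9}: Z {6,7,9}->{6,7}; U {5,7,8,9}->{7,8,9}
Constraint 3 (Z != U) on D(Z)={6,7} D(U)={7,8,9}: no change
Constraint 4 (W < U) on D(W)={3,4,5,8,10} D(U)={7,8,9}: W {3,4,5,8,10}->{3,4,5,8}
So after constraint 4: D(W) = {3,4,5,8}

Answer: {3,4,5,8}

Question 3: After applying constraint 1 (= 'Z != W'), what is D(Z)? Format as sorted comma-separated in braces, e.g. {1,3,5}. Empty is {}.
Answer: {6,7,9}

Derivation:
Constraint 1 (Z != W) on D(Z)={6,7,9} D(W)={3,4,5,8,10}: no change
So after constraint 1: D(Z) = {6,7,9}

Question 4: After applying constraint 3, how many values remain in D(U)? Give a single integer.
Answer: 3

Derivation:
Constraint 1 (Z != W) on D(Z)={6,7,9} D(W)={3,4,5,8,10}: no change
Constraint 2 (Z < U) on D(Z)={6,7,9} D(U)={5,7,8,9}: Z {6,7,9}->{6,7}; U {5,7,8,9}->{7,8,9}
Constraint 3 (Z != U) on D(Z)={6,7} D(U)={7,8,9}: no change
So after constraint 3: D(U)={7,8,9}, size = 3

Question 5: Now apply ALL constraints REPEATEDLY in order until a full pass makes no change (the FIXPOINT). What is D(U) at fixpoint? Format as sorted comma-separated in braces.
pass 0 (initial): D(U)={5,7,8,9}
pass 1: U {5,7,8,9}->{7,8,9}; W {3,4,5,8,10}->{3,4,5,8}; Z {6,7,9}->{6,7}
pass 2: no change
Fixpoint after 2 passes: D(U) = {7,8,9}

Answer: {7,8,9}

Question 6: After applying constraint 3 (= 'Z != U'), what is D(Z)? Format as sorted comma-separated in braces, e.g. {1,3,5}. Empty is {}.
Answer: {6,7}

Derivation:
Constraint 1 (Z != W) on D(Z)={6,7,9} D(W)={3,4,5,8,10}: no change
Constraint 2 (Z < U) on D(Z)={6,7,9} D(U)={5,7,8,9}: Z {6,7,9}->{6,7}; U {5,7,8,9}->{7,8,9}
Constraint 3 (Z != U) on D(Z)={6,7} D(U)={7,8,9}: no change
So after constraint 3: D(Z) = {6,7}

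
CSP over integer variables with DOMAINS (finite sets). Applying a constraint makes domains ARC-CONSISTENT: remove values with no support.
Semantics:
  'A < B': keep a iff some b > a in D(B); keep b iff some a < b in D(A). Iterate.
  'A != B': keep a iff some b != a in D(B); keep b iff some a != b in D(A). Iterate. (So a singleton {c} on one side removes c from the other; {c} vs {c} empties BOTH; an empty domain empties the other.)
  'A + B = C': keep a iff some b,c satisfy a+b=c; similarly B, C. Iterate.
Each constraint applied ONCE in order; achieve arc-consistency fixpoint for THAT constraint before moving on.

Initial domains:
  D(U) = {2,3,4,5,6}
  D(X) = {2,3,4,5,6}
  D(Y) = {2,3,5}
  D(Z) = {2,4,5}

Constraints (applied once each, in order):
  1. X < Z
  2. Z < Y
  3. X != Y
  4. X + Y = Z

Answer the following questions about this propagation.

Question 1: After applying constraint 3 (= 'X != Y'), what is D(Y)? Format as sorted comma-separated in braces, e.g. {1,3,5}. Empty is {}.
Constraint 1 (X < Z) on D(X)={2,3,4,5,6} D(Z)={2,4,5}: X {2,3,4,5,6}->{2,3,4}; Z {2,4,5}->{4,5}
Constraint 2 (Z < Y) on D(Z)={4,5} D(Y)={2,3,5}: Z {4,5}->{4}; Y {2,3,5}->{5}
Constraint 3 (X != Y) on D(X)={2,3,4} D(Y)={5}: no change
So after constraint 3: D(Y) = {5}

Answer: {5}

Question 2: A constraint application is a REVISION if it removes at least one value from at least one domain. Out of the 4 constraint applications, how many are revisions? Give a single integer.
Constraint 1 (X < Z) on D(X)={2,3,4,5,6} D(Z)={2,4,5}: X {2,3,4,5,6}->{2,3,4}; Z {2,4,5}->{4,5} => REVISION
Constraint 2 (Z < Y) on D(Z)={4,5} D(Y)={2,3,5}: Z {4,5}->{4}; Y {2,3,5}->{5} => REVISION
Constraint 3 (X != Y) on D(X)={2,3,4} D(Y)={5}: no change => not a revision
Constraint 4 (X + Y = Z) on D(X)={2,3,4} D(Y)={5} D(Z)={4}: X {2,3,4}->{}; Y {5}->{}; Z {4}->{} => REVISION
Total revisions = 3

Answer: 3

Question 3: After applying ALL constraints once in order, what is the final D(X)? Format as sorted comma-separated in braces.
Answer: {}

Derivation:
Constraint 1 (X < Z) on D(X)={2,3,4,5,6} D(Z)={2,4,5}: X {2,3,4,5,6}->{2,3,4}; Z {2,4,5}->{4,5}
Constraint 2 (Z < Y) on D(Z)={4,5} D(Y)={2,3,5}: Z {4,5}->{4}; Y {2,3,5}->{5}
Constraint 3 (X != Y) on D(X)={2,3,4} D(Y)={5}: no change
Constraint 4 (X + Y = Z) on D(X)={2,3,4} D(Y)={5} D(Z)={4}: X {2,3,4}->{}; Y {5}->{}; Z {4}->{}
So after all 4 constraints: D(X) = {}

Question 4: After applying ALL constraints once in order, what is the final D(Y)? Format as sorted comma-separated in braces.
Answer: {}

Derivation:
Constraint 1 (X < Z) on D(X)={2,3,4,5,6} D(Z)={2,4,5}: X {2,3,4,5,6}->{2,3,4}; Z {2,4,5}->{4,5}
Constraint 2 (Z < Y) on D(Z)={4,5} D(Y)={2,3,5}: Z {4,5}->{4}; Y {2,3,5}->{5}
Constraint 3 (X != Y) on D(X)={2,3,4} D(Y)={5}: no change
Constraint 4 (X + Y = Z) on D(X)={2,3,4} D(Y)={5} D(Z)={4}: X {2,3,4}->{}; Y {5}->{}; Z {4}->{}
So after all 4 constraints: D(Y) = {}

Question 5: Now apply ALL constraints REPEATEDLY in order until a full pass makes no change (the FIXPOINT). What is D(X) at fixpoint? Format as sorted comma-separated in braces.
pass 0 (initial): D(X)={2,3,4,5,6}
pass 1: X {2,3,4,5,6}->{}; Y {2,3,5}->{}; Z {2,4,5}->{}
pass 2: no change
Fixpoint after 2 passes: D(X) = {}

Answer: {}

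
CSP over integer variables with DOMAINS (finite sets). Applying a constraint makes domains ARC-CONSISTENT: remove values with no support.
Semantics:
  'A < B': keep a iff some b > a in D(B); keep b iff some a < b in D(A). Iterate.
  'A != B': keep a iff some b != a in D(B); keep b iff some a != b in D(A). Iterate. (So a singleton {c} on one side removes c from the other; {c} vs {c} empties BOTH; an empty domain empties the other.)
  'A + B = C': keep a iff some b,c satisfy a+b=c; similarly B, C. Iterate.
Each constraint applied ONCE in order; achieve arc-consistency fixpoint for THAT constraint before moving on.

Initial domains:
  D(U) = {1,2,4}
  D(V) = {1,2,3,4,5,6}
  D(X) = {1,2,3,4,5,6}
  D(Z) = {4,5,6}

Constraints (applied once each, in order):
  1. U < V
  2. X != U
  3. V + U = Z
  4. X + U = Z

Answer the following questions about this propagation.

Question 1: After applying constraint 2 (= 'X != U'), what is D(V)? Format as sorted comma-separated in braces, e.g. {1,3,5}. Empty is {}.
Constraint 1 (U < V) on D(U)={1,2,4} D(V)={1,2,3,4,5,6}: V {1,2,3,4,5,6}->{2,3,4,5,6}
Constraint 2 (X != U) on D(X)={1,2,3,4,5,6} D(U)={1,2,4}: no change
So after constraint 2: D(V) = {2,3,4,5,6}

Answer: {2,3,4,5,6}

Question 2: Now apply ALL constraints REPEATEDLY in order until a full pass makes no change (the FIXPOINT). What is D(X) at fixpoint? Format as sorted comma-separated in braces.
Answer: {1,2,3,4,5}

Derivation:
pass 0 (initial): D(X)={1,2,3,4,5,6}
pass 1: V {1,2,3,4,5,6}->{2,3,4,5}; X {1,2,3,4,5,6}->{1,2,3,4,5}
pass 2: no change
Fixpoint after 2 passes: D(X) = {1,2,3,4,5}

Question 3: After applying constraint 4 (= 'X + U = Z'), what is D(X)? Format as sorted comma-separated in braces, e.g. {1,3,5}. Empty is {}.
Constraint 1 (U < V) on D(U)={1,2,4} D(V)={1,2,3,4,5,6}: V {1,2,3,4,5,6}->{2,3,4,5,6}
Constraint 2 (X != U) on D(X)={1,2,3,4,5,6} D(U)={1,2,4}: no change
Constraint 3 (V + U = Z) on D(V)={2,3,4,5,6} D(U)={1,2,4} D(Z)={4,5,6}: V {2,3,4,5,6}->{2,3,4,5}
Constraint 4 (X + U = Z) on D(X)={1,2,3,4,5,6} D(U)={1,2,4} D(Z)={4,5,6}: X {1,2,3,4,5,6}->{1,2,3,4,5}
So after constraint 4: D(X) = {1,2,3,4,5}

Answer: {1,2,3,4,5}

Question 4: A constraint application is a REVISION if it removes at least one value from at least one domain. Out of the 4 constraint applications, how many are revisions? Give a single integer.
Constraint 1 (U < V) on D(U)={1,2,4} D(V)={1,2,3,4,5,6}: V {1,2,3,4,5,6}->{2,3,4,5,6} => REVISION
Constraint 2 (X != U) on D(X)={1,2,3,4,5,6} D(U)={1,2,4}: no change => not a revision
Constraint 3 (V + U = Z) on D(V)={2,3,4,5,6} D(U)={1,2,4} D(Z)={4,5,6}: V {2,3,4,5,6}->{2,3,4,5} => REVISION
Constraint 4 (X + U = Z) on D(X)={1,2,3,4,5,6} D(U)={1,2,4} D(Z)={4,5,6}: X {1,2,3,4,5,6}->{1,2,3,4,5} => REVISION
Total revisions = 3

Answer: 3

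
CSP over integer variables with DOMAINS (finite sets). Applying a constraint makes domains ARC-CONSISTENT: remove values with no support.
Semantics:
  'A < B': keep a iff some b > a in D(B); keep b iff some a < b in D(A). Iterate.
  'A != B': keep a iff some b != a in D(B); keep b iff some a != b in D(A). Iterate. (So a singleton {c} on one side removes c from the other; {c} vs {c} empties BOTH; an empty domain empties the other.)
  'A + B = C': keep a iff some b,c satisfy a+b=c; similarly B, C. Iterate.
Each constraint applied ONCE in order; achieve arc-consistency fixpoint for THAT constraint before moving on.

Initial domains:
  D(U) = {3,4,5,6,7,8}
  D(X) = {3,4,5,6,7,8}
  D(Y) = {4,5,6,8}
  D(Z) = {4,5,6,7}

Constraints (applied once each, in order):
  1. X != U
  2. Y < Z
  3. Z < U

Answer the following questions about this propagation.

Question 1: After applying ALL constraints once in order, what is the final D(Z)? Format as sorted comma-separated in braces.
Constraint 1 (X != U) on D(X)={3,4,5,6,7,8} D(U)={3,4,5,6,7,8}: no change
Constraint 2 (Y < Z) on D(Y)={4,5,6,8} D(Z)={4,5,6,7}: Y {4,5,6,8}->{4,5,6}; Z {4,5,6,7}->{5,6,7}
Constraint 3 (Z < U) on D(Z)={5,6,7} D(U)={3,4,5,6,7,8}: U {3,4,5,6,7,8}->{6,7,8}
So after all 3 constraints: D(Z) = {5,6,7}

Answer: {5,6,7}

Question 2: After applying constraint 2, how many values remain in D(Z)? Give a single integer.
Constraint 1 (X != U) on D(X)={3,4,5,6,7,8} D(U)={3,4,5,6,7,8}: no change
Constraint 2 (Y < Z) on D(Y)={4,5,6,8} D(Z)={4,5,6,7}: Y {4,5,6,8}->{4,5,6}; Z {4,5,6,7}->{5,6,7}
So after constraint 2: D(Z)={5,6,7}, size = 3

Answer: 3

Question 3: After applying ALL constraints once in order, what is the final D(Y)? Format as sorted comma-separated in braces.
Constraint 1 (X != U) on D(X)={3,4,5,6,7,8} D(U)={3,4,5,6,7,8}: no change
Constraint 2 (Y < Z) on D(Y)={4,5,6,8} D(Z)={4,5,6,7}: Y {4,5,6,8}->{4,5,6}; Z {4,5,6,7}->{5,6,7}
Constraint 3 (Z < U) on D(Z)={5,6,7} D(U)={3,4,5,6,7,8}: U {3,4,5,6,7,8}->{6,7,8}
So after all 3 constraints: D(Y) = {4,5,6}

Answer: {4,5,6}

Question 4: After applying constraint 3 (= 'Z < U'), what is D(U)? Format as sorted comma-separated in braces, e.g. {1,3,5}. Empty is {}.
Constraint 1 (X != U) on D(X)={3,4,5,6,7,8} D(U)={3,4,5,6,7,8}: no change
Constraint 2 (Y < Z) on D(Y)={4,5,6,8} D(Z)={4,5,6,7}: Y {4,5,6,8}->{4,5,6}; Z {4,5,6,7}->{5,6,7}
Constraint 3 (Z < U) on D(Z)={5,6,7} D(U)={3,4,5,6,7,8}: U {3,4,5,6,7,8}->{6,7,8}
So after constraint 3: D(U) = {6,7,8}

Answer: {6,7,8}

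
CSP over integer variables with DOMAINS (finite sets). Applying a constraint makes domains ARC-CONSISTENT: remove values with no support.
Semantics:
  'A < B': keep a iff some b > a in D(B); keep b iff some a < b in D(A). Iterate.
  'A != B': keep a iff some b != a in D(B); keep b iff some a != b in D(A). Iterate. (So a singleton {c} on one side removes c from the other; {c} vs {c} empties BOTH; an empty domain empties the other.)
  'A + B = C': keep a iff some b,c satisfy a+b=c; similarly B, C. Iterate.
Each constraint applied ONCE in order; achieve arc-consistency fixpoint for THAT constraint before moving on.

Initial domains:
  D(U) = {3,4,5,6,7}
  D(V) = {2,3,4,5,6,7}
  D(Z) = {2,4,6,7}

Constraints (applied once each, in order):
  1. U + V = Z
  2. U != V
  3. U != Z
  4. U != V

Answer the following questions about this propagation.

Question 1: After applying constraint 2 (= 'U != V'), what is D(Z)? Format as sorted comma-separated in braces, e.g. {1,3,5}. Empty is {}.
Constraint 1 (U + V = Z) on D(U)={3,4,5,6,7} D(V)={2,3,4,5,6,7} D(Z)={2,4,6,7}: U {3,4,5,6,7}->{3,4,5}; V {2,3,4,5,6,7}->{2,3,4}; Z {2,4,6,7}->{6,7}
Constraint 2 (U != V) on D(U)={3,4,5} D(V)={2,3,4}: no change
So after constraint 2: D(Z) = {6,7}

Answer: {6,7}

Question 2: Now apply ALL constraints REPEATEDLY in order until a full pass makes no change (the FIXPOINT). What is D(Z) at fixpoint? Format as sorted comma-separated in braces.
Answer: {6,7}

Derivation:
pass 0 (initial): D(Z)={2,4,6,7}
pass 1: U {3,4,5,6,7}->{3,4,5}; V {2,3,4,5,6,7}->{2,3,4}; Z {2,4,6,7}->{6,7}
pass 2: no change
Fixpoint after 2 passes: D(Z) = {6,7}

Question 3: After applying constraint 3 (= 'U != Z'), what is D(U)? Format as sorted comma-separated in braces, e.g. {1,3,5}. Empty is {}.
Answer: {3,4,5}

Derivation:
Constraint 1 (U + V = Z) on D(U)={3,4,5,6,7} D(V)={2,3,4,5,6,7} D(Z)={2,4,6,7}: U {3,4,5,6,7}->{3,4,5}; V {2,3,4,5,6,7}->{2,3,4}; Z {2,4,6,7}->{6,7}
Constraint 2 (U != V) on D(U)={3,4,5} D(V)={2,3,4}: no change
Constraint 3 (U != Z) on D(U)={3,4,5} D(Z)={6,7}: no change
So after constraint 3: D(U) = {3,4,5}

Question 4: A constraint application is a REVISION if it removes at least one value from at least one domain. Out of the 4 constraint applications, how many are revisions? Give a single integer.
Answer: 1

Derivation:
Constraint 1 (U + V = Z) on D(U)={3,4,5,6,7} D(V)={2,3,4,5,6,7} D(Z)={2,4,6,7}: U {3,4,5,6,7}->{3,4,5}; V {2,3,4,5,6,7}->{2,3,4}; Z {2,4,6,7}->{6,7} => REVISION
Constraint 2 (U != V) on D(U)={3,4,5} D(V)={2,3,4}: no change => not a revision
Constraint 3 (U != Z) on D(U)={3,4,5} D(Z)={6,7}: no change => not a revision
Constraint 4 (U != V) on D(U)={3,4,5} D(V)={2,3,4}: no change => not a revision
Total revisions = 1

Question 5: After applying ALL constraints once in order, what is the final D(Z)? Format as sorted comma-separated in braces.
Answer: {6,7}

Derivation:
Constraint 1 (U + V = Z) on D(U)={3,4,5,6,7} D(V)={2,3,4,5,6,7} D(Z)={2,4,6,7}: U {3,4,5,6,7}->{3,4,5}; V {2,3,4,5,6,7}->{2,3,4}; Z {2,4,6,7}->{6,7}
Constraint 2 (U != V) on D(U)={3,4,5} D(V)={2,3,4}: no change
Constraint 3 (U != Z) on D(U)={3,4,5} D(Z)={6,7}: no change
Constraint 4 (U != V) on D(U)={3,4,5} D(V)={2,3,4}: no change
So after all 4 constraints: D(Z) = {6,7}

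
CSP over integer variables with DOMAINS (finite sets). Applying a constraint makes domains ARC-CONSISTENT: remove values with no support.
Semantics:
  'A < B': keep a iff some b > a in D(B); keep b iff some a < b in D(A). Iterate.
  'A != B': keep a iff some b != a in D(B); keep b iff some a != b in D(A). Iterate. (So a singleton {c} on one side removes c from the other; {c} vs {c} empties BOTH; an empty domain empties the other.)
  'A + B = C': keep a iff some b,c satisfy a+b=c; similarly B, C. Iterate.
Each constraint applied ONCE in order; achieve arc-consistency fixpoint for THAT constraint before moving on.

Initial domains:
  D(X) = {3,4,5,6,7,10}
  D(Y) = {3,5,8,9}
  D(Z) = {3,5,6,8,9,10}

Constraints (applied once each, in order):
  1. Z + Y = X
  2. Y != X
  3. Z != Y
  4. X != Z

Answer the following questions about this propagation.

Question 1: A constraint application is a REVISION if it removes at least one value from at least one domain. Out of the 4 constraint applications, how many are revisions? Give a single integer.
Constraint 1 (Z + Y = X) on D(Z)={3,5,6,8,9,10} D(Y)={3,5,8,9} D(X)={3,4,5,6,7,10}: Z {3,5,6,8,9,10}->{3,5}; Y {3,5,8,9}->{3,5}; X {3,4,5,6,7,10}->{6,10} => REVISION
Constraint 2 (Y != X) on D(Y)={3,5} D(X)={6,10}: no change => not a revision
Constraint 3 (Z != Y) on D(Z)={3,5} D(Y)={3,5}: no change => not a revision
Constraint 4 (X != Z) on D(X)={6,10} D(Z)={3,5}: no change => not a revision
Total revisions = 1

Answer: 1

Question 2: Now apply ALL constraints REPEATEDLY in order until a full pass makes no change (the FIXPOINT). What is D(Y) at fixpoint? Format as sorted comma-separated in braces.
Answer: {3,5}

Derivation:
pass 0 (initial): D(Y)={3,5,8,9}
pass 1: X {3,4,5,6,7,10}->{6,10}; Y {3,5,8,9}->{3,5}; Z {3,5,6,8,9,10}->{3,5}
pass 2: no change
Fixpoint after 2 passes: D(Y) = {3,5}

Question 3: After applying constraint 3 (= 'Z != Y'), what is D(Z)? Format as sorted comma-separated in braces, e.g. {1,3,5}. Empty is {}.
Answer: {3,5}

Derivation:
Constraint 1 (Z + Y = X) on D(Z)={3,5,6,8,9,10} D(Y)={3,5,8,9} D(X)={3,4,5,6,7,10}: Z {3,5,6,8,9,10}->{3,5}; Y {3,5,8,9}->{3,5}; X {3,4,5,6,7,10}->{6,10}
Constraint 2 (Y != X) on D(Y)={3,5} D(X)={6,10}: no change
Constraint 3 (Z != Y) on D(Z)={3,5} D(Y)={3,5}: no change
So after constraint 3: D(Z) = {3,5}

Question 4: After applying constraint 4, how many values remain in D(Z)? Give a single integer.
Answer: 2

Derivation:
Constraint 1 (Z + Y = X) on D(Z)={3,5,6,8,9,10} D(Y)={3,5,8,9} D(X)={3,4,5,6,7,10}: Z {3,5,6,8,9,10}->{3,5}; Y {3,5,8,9}->{3,5}; X {3,4,5,6,7,10}->{6,10}
Constraint 2 (Y != X) on D(Y)={3,5} D(X)={6,10}: no change
Constraint 3 (Z != Y) on D(Z)={3,5} D(Y)={3,5}: no change
Constraint 4 (X != Z) on D(X)={6,10} D(Z)={3,5}: no change
So after constraint 4: D(Z)={3,5}, size = 2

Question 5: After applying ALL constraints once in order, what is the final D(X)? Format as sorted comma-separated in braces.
Answer: {6,10}

Derivation:
Constraint 1 (Z + Y = X) on D(Z)={3,5,6,8,9,10} D(Y)={3,5,8,9} D(X)={3,4,5,6,7,10}: Z {3,5,6,8,9,10}->{3,5}; Y {3,5,8,9}->{3,5}; X {3,4,5,6,7,10}->{6,10}
Constraint 2 (Y != X) on D(Y)={3,5} D(X)={6,10}: no change
Constraint 3 (Z != Y) on D(Z)={3,5} D(Y)={3,5}: no change
Constraint 4 (X != Z) on D(X)={6,10} D(Z)={3,5}: no change
So after all 4 constraints: D(X) = {6,10}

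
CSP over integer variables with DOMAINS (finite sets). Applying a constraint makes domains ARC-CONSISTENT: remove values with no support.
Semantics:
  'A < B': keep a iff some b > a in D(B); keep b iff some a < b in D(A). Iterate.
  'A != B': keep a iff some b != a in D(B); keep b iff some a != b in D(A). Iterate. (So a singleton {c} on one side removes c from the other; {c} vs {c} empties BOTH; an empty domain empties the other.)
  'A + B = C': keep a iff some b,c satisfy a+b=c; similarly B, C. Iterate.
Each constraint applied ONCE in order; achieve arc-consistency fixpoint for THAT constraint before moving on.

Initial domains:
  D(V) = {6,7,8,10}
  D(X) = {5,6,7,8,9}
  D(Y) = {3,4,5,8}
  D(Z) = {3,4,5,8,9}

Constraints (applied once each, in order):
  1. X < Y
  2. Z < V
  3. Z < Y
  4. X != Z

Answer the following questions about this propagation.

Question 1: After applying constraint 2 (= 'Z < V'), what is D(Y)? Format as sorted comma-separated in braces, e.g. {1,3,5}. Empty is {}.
Answer: {8}

Derivation:
Constraint 1 (X < Y) on D(X)={5,6,7,8,9} D(Y)={3,4,5,8}: X {5,6,7,8,9}->{5,6,7}; Y {3,4,5,8}->{8}
Constraint 2 (Z < V) on D(Z)={3,4,5,8,9} D(V)={6,7,8,10}: no change
So after constraint 2: D(Y) = {8}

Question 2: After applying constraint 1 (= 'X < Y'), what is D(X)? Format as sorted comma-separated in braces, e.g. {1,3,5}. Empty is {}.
Answer: {5,6,7}

Derivation:
Constraint 1 (X < Y) on D(X)={5,6,7,8,9} D(Y)={3,4,5,8}: X {5,6,7,8,9}->{5,6,7}; Y {3,4,5,8}->{8}
So after constraint 1: D(X) = {5,6,7}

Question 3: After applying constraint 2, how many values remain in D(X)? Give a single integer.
Answer: 3

Derivation:
Constraint 1 (X < Y) on D(X)={5,6,7,8,9} D(Y)={3,4,5,8}: X {5,6,7,8,9}->{5,6,7}; Y {3,4,5,8}->{8}
Constraint 2 (Z < V) on D(Z)={3,4,5,8,9} D(V)={6,7,8,10}: no change
So after constraint 2: D(X)={5,6,7}, size = 3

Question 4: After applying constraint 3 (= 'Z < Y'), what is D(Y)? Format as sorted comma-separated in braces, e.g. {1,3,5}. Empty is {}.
Answer: {8}

Derivation:
Constraint 1 (X < Y) on D(X)={5,6,7,8,9} D(Y)={3,4,5,8}: X {5,6,7,8,9}->{5,6,7}; Y {3,4,5,8}->{8}
Constraint 2 (Z < V) on D(Z)={3,4,5,8,9} D(V)={6,7,8,10}: no change
Constraint 3 (Z < Y) on D(Z)={3,4,5,8,9} D(Y)={8}: Z {3,4,5,8,9}->{3,4,5}
So after constraint 3: D(Y) = {8}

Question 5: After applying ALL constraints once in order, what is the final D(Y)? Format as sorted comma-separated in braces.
Constraint 1 (X < Y) on D(X)={5,6,7,8,9} D(Y)={3,4,5,8}: X {5,6,7,8,9}->{5,6,7}; Y {3,4,5,8}->{8}
Constraint 2 (Z < V) on D(Z)={3,4,5,8,9} D(V)={6,7,8,10}: no change
Constraint 3 (Z < Y) on D(Z)={3,4,5,8,9} D(Y)={8}: Z {3,4,5,8,9}->{3,4,5}
Constraint 4 (X != Z) on D(X)={5,6,7} D(Z)={3,4,5}: no change
So after all 4 constraints: D(Y) = {8}

Answer: {8}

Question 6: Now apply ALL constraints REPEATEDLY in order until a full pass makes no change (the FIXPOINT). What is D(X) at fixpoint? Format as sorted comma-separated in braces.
pass 0 (initial): D(X)={5,6,7,8,9}
pass 1: X {5,6,7,8,9}->{5,6,7}; Y {3,4,5,8}->{8}; Z {3,4,5,8,9}->{3,4,5}
pass 2: no change
Fixpoint after 2 passes: D(X) = {5,6,7}

Answer: {5,6,7}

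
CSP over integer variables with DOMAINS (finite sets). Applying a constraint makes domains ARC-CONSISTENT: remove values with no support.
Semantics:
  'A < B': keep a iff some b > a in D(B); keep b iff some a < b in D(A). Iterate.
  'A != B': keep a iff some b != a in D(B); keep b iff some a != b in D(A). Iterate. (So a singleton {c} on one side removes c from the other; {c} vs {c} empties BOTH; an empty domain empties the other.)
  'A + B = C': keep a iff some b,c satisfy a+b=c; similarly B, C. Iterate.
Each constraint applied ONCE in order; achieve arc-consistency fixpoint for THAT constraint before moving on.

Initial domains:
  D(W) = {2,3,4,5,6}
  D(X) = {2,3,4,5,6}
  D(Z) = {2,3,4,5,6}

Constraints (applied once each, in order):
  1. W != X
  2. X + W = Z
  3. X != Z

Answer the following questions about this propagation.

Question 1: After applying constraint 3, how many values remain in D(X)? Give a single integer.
Constraint 1 (W != X) on D(W)={2,3,4,5,6} D(X)={2,3,4,5,6}: no change
Constraint 2 (X + W = Z) on D(X)={2,3,4,5,6} D(W)={2,3,4,5,6} D(Z)={2,3,4,5,6}: X {2,3,4,5,6}->{2,3,4}; W {2,3,4,5,6}->{2,3,4}; Z {2,3,4,5,6}->{4,5,6}
Constraint 3 (X != Z) on D(X)={2,3,4} D(Z)={4,5,6}: no change
So after constraint 3: D(X)={2,3,4}, size = 3

Answer: 3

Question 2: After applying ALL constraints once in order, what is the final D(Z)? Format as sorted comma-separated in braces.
Answer: {4,5,6}

Derivation:
Constraint 1 (W != X) on D(W)={2,3,4,5,6} D(X)={2,3,4,5,6}: no change
Constraint 2 (X + W = Z) on D(X)={2,3,4,5,6} D(W)={2,3,4,5,6} D(Z)={2,3,4,5,6}: X {2,3,4,5,6}->{2,3,4}; W {2,3,4,5,6}->{2,3,4}; Z {2,3,4,5,6}->{4,5,6}
Constraint 3 (X != Z) on D(X)={2,3,4} D(Z)={4,5,6}: no change
So after all 3 constraints: D(Z) = {4,5,6}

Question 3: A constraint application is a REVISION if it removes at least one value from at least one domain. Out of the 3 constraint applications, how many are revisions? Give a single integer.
Answer: 1

Derivation:
Constraint 1 (W != X) on D(W)={2,3,4,5,6} D(X)={2,3,4,5,6}: no change => not a revision
Constraint 2 (X + W = Z) on D(X)={2,3,4,5,6} D(W)={2,3,4,5,6} D(Z)={2,3,4,5,6}: X {2,3,4,5,6}->{2,3,4}; W {2,3,4,5,6}->{2,3,4}; Z {2,3,4,5,6}->{4,5,6} => REVISION
Constraint 3 (X != Z) on D(X)={2,3,4} D(Z)={4,5,6}: no change => not a revision
Total revisions = 1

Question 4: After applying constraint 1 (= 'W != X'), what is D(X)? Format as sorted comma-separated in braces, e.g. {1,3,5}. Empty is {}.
Constraint 1 (W != X) on D(W)={2,3,4,5,6} D(X)={2,3,4,5,6}: no change
So after constraint 1: D(X) = {2,3,4,5,6}

Answer: {2,3,4,5,6}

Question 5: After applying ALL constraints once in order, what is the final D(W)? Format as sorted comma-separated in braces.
Constraint 1 (W != X) on D(W)={2,3,4,5,6} D(X)={2,3,4,5,6}: no change
Constraint 2 (X + W = Z) on D(X)={2,3,4,5,6} D(W)={2,3,4,5,6} D(Z)={2,3,4,5,6}: X {2,3,4,5,6}->{2,3,4}; W {2,3,4,5,6}->{2,3,4}; Z {2,3,4,5,6}->{4,5,6}
Constraint 3 (X != Z) on D(X)={2,3,4} D(Z)={4,5,6}: no change
So after all 3 constraints: D(W) = {2,3,4}

Answer: {2,3,4}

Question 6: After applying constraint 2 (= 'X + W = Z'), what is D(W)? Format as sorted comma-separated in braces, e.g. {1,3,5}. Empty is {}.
Constraint 1 (W != X) on D(W)={2,3,4,5,6} D(X)={2,3,4,5,6}: no change
Constraint 2 (X + W = Z) on D(X)={2,3,4,5,6} D(W)={2,3,4,5,6} D(Z)={2,3,4,5,6}: X {2,3,4,5,6}->{2,3,4}; W {2,3,4,5,6}->{2,3,4}; Z {2,3,4,5,6}->{4,5,6}
So after constraint 2: D(W) = {2,3,4}

Answer: {2,3,4}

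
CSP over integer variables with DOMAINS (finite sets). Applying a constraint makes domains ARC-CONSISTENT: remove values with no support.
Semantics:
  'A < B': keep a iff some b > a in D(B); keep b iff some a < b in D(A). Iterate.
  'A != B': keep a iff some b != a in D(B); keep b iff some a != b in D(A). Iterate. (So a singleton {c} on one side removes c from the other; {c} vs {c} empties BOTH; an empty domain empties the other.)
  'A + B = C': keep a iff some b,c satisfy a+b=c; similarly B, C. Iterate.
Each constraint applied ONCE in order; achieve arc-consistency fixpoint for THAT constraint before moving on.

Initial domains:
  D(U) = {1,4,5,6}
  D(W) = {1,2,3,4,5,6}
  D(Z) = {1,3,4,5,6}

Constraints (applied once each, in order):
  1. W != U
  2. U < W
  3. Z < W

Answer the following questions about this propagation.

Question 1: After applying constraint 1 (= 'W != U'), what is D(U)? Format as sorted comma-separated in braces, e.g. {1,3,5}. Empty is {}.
Constraint 1 (W != U) on D(W)={1,2,3,4,5,6} D(U)={1,4,5,6}: no change
So after constraint 1: D(U) = {1,4,5,6}

Answer: {1,4,5,6}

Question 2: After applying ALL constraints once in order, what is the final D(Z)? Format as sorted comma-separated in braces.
Constraint 1 (W != U) on D(W)={1,2,3,4,5,6} D(U)={1,4,5,6}: no change
Constraint 2 (U < W) on D(U)={1,4,5,6} D(W)={1,2,3,4,5,6}: U {1,4,5,6}->{1,4,5}; W {1,2,3,4,5,6}->{2,3,4,5,6}
Constraint 3 (Z < W) on D(Z)={1,3,4,5,6} D(W)={2,3,4,5,6}: Z {1,3,4,5,6}->{1,3,4,5}
So after all 3 constraints: D(Z) = {1,3,4,5}

Answer: {1,3,4,5}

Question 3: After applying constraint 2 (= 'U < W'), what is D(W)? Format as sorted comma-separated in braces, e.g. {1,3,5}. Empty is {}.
Constraint 1 (W != U) on D(W)={1,2,3,4,5,6} D(U)={1,4,5,6}: no change
Constraint 2 (U < W) on D(U)={1,4,5,6} D(W)={1,2,3,4,5,6}: U {1,4,5,6}->{1,4,5}; W {1,2,3,4,5,6}->{2,3,4,5,6}
So after constraint 2: D(W) = {2,3,4,5,6}

Answer: {2,3,4,5,6}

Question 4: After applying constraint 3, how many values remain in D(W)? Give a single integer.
Answer: 5

Derivation:
Constraint 1 (W != U) on D(W)={1,2,3,4,5,6} D(U)={1,4,5,6}: no change
Constraint 2 (U < W) on D(U)={1,4,5,6} D(W)={1,2,3,4,5,6}: U {1,4,5,6}->{1,4,5}; W {1,2,3,4,5,6}->{2,3,4,5,6}
Constraint 3 (Z < W) on D(Z)={1,3,4,5,6} D(W)={2,3,4,5,6}: Z {1,3,4,5,6}->{1,3,4,5}
So after constraint 3: D(W)={2,3,4,5,6}, size = 5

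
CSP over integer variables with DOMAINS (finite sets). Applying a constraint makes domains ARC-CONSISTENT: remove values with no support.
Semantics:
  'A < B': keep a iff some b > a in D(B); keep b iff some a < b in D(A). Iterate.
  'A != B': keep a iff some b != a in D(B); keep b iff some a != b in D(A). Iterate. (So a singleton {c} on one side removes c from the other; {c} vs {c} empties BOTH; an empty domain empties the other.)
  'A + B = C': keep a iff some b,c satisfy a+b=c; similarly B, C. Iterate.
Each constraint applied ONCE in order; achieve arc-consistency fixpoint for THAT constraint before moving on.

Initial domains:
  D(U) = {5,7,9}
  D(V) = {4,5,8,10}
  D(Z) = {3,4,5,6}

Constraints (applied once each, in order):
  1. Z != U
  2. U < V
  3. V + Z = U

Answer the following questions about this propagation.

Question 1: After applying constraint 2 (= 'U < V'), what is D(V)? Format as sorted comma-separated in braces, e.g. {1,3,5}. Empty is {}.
Answer: {8,10}

Derivation:
Constraint 1 (Z != U) on D(Z)={3,4,5,6} D(U)={5,7,9}: no change
Constraint 2 (U < V) on D(U)={5,7,9} D(V)={4,5,8,10}: V {4,5,8,10}->{8,10}
So after constraint 2: D(V) = {8,10}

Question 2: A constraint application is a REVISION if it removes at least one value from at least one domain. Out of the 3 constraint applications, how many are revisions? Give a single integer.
Answer: 2

Derivation:
Constraint 1 (Z != U) on D(Z)={3,4,5,6} D(U)={5,7,9}: no change => not a revision
Constraint 2 (U < V) on D(U)={5,7,9} D(V)={4,5,8,10}: V {4,5,8,10}->{8,10} => REVISION
Constraint 3 (V + Z = U) on D(V)={8,10} D(Z)={3,4,5,6} D(U)={5,7,9}: V {8,10}->{}; Z {3,4,5,6}->{}; U {5,7,9}->{} => REVISION
Total revisions = 2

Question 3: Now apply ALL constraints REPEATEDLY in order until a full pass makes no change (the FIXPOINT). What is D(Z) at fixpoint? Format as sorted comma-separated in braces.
Answer: {}

Derivation:
pass 0 (initial): D(Z)={3,4,5,6}
pass 1: U {5,7,9}->{}; V {4,5,8,10}->{}; Z {3,4,5,6}->{}
pass 2: no change
Fixpoint after 2 passes: D(Z) = {}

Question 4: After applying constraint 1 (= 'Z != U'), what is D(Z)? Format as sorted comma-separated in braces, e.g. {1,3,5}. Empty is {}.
Answer: {3,4,5,6}

Derivation:
Constraint 1 (Z != U) on D(Z)={3,4,5,6} D(U)={5,7,9}: no change
So after constraint 1: D(Z) = {3,4,5,6}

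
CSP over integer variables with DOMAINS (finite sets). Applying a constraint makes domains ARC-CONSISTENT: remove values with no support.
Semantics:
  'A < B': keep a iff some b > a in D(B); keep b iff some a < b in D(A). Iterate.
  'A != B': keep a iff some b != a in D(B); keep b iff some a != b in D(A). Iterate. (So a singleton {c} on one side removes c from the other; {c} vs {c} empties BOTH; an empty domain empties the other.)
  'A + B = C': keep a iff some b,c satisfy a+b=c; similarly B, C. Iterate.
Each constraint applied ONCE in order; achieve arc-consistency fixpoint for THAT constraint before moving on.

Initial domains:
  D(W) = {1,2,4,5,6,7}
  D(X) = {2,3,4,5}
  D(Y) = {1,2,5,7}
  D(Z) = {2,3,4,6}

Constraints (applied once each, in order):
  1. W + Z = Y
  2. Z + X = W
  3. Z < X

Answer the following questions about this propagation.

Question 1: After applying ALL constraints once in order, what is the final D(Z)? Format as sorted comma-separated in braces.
Answer: {2}

Derivation:
Constraint 1 (W + Z = Y) on D(W)={1,2,4,5,6,7} D(Z)={2,3,4,6} D(Y)={1,2,5,7}: W {1,2,4,5,6,7}->{1,2,4,5}; Y {1,2,5,7}->{5,7}
Constraint 2 (Z + X = W) on D(Z)={2,3,4,6} D(X)={2,3,4,5} D(W)={1,2,4,5}: Z {2,3,4,6}->{2,3}; X {2,3,4,5}->{2,3}; W {1,2,4,5}->{4,5}
Constraint 3 (Z < X) on D(Z)={2,3} D(X)={2,3}: Z {2,3}->{2}; X {2,3}->{3}
So after all 3 constraints: D(Z) = {2}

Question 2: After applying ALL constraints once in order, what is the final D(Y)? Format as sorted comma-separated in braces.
Answer: {5,7}

Derivation:
Constraint 1 (W + Z = Y) on D(W)={1,2,4,5,6,7} D(Z)={2,3,4,6} D(Y)={1,2,5,7}: W {1,2,4,5,6,7}->{1,2,4,5}; Y {1,2,5,7}->{5,7}
Constraint 2 (Z + X = W) on D(Z)={2,3,4,6} D(X)={2,3,4,5} D(W)={1,2,4,5}: Z {2,3,4,6}->{2,3}; X {2,3,4,5}->{2,3}; W {1,2,4,5}->{4,5}
Constraint 3 (Z < X) on D(Z)={2,3} D(X)={2,3}: Z {2,3}->{2}; X {2,3}->{3}
So after all 3 constraints: D(Y) = {5,7}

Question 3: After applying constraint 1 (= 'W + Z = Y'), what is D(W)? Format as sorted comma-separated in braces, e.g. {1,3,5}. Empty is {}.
Constraint 1 (W + Z = Y) on D(W)={1,2,4,5,6,7} D(Z)={2,3,4,6} D(Y)={1,2,5,7}: W {1,2,4,5,6,7}->{1,2,4,5}; Y {1,2,5,7}->{5,7}
So after constraint 1: D(W) = {1,2,4,5}

Answer: {1,2,4,5}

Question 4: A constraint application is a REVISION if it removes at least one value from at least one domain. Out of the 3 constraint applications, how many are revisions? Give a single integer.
Constraint 1 (W + Z = Y) on D(W)={1,2,4,5,6,7} D(Z)={2,3,4,6} D(Y)={1,2,5,7}: W {1,2,4,5,6,7}->{1,2,4,5}; Y {1,2,5,7}->{5,7} => REVISION
Constraint 2 (Z + X = W) on D(Z)={2,3,4,6} D(X)={2,3,4,5} D(W)={1,2,4,5}: Z {2,3,4,6}->{2,3}; X {2,3,4,5}->{2,3}; W {1,2,4,5}->{4,5} => REVISION
Constraint 3 (Z < X) on D(Z)={2,3} D(X)={2,3}: Z {2,3}->{2}; X {2,3}->{3} => REVISION
Total revisions = 3

Answer: 3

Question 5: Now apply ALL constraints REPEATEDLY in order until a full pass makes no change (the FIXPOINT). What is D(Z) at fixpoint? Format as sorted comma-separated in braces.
Answer: {2}

Derivation:
pass 0 (initial): D(Z)={2,3,4,6}
pass 1: W {1,2,4,5,6,7}->{4,5}; X {2,3,4,5}->{3}; Y {1,2,5,7}->{5,7}; Z {2,3,4,6}->{2}
pass 2: W {4,5}->{5}; Y {5,7}->{7}
pass 3: no change
Fixpoint after 3 passes: D(Z) = {2}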